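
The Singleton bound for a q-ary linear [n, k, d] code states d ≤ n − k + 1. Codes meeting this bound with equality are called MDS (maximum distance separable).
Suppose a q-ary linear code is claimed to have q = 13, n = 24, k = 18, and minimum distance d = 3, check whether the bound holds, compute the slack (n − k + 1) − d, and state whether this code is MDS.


Singleton RHS = n − k + 1 = 7, slack = 4, bound satisfied, not MDS.

Singleton bound: d ≤ n − k + 1.
Here n = 24, k = 18, so n − k + 1 = 7.
Given d = 3, check d ≤ 7: YES.
Slack = (n − k + 1) − d = 4.
The code is NOT MDS (slack = 4 > 0).
Description: the claimed parameters are [24, 18, 3]_13; such a code would be non-MDS.


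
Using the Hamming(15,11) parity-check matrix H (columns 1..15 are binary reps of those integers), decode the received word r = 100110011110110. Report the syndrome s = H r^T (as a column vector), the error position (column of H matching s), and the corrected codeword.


s = (0, 0, 1, 1)^T, error position = 3, corrected codeword c = 101110011110110

Compute s = H r^T mod 2 one row at a time:
  s_1 = 1 + 1 + 1 + 1 + 0 + 1 + 1 + 0 = 6 ≡ 0 (mod 2).
  s_2 = 1 + 1 + 0 + 0 + 0 + 1 + 1 + 0 = 4 ≡ 0 (mod 2).
  s_3 = 0 + 0 + 0 + 0 + 1 + 1 + 1 + 0 = 3 ≡ 1 (mod 2).
  s_4 = 1 + 0 + 1 + 0 + 1 + 1 + 1 + 0 = 5 ≡ 1 (mod 2).
s = (0, 0, 1, 1)^T — this equals column 3 of H (binary 0011), so error is at position 3.
Correct: flip bit 3 of r = 100110011110110 to get c = 101110011110110.


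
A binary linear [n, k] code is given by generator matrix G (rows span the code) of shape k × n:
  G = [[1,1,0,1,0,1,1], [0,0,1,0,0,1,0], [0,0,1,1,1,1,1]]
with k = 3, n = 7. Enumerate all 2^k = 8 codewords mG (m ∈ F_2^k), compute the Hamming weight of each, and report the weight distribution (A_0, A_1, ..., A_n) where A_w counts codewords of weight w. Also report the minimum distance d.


Weight distribution: A_0 = 1, A_2 = 1, A_3 = 1, A_4 = 2, A_5 = 3. Minimum distance d = 2.

Enumerate all 2^3 = 8 messages m ∈ F_2^3.
For each, compute codeword c = mG in F_2^7, then tally its weight.
  m = 000 → c = 0000000, weight = 0.
  m = 100 → c = 1101011, weight = 5.
  m = 010 → c = 0010010, weight = 2.
  m = 110 → c = 1111001, weight = 5.
  m = 001 → c = 0011111, weight = 5.
  m = 101 → c = 1110100, weight = 4.
  m = 011 → c = 0001101, weight = 3.
  m = 111 → c = 1100110, weight = 4.
Tally weights:
  weight 0: 1 codewords.
  weight 2: 1 codewords.
  weight 3: 1 codewords.
  weight 4: 2 codewords.
  weight 5: 3 codewords.
Minimum distance d = smallest w > 0 with A_w > 0 = 2.
Sanity: Σ A_w = 8 = 2^3 = 8 ✓.


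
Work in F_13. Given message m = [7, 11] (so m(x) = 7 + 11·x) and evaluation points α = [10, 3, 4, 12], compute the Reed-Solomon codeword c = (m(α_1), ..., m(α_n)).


c = [0, 1, 12, 9]

Message polynomial: m(x) = 7 + 11·x (mod 13).
For each evaluation point α_i, compute m(α_i) mod 13:
  α_1 = 10: Horner steps 11 → 0, so m(10) = 0.
  α_2 = 3: Horner steps 11 → 1, so m(3) = 1.
  α_3 = 4: Horner steps 11 → 12, so m(4) = 12.
  α_4 = 12: Horner steps 11 → 9, so m(12) = 9.
Codeword c = [0, 1, 12, 9] ∈ F_13^4.


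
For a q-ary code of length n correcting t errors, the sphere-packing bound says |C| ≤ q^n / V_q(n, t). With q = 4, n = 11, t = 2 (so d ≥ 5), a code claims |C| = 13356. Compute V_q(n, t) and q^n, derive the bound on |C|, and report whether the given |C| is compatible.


V_q(n, t) = 529, q^n = 4194304, Hamming bound = 7928, |C| = 13356 > bound (violated).

Step 1: Compute V_q(n, t) = Σ_{j=0}^2 C(n, j) (q−1)^j.
  j = 0: C(11,0)·(3)^0 = 1·1 = 1.
  j = 1: C(11,1)·(3)^1 = 11·3 = 33.
  j = 2: C(11,2)·(3)^2 = 55·9 = 495.
  V_q(n, t) = 1 + 33 + 495 = 529.
Step 2: q^n = 4^11 = 4194304.
Step 3: Hamming bound ⌊q^n / V_q(n,t)⌋ = ⌊4194304/529⌋ = 7928.
Step 4: Compare |C| = 13356 to 7928: violated.
The claimed |C| lies above the Hamming bound, so no 4-ary code of length 11 with d ≥ 5 can have 13356 codewords.


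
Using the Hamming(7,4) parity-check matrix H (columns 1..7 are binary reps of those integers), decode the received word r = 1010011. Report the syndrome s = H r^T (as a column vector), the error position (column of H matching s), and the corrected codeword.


s = (0, 1, 1)^T, error position = 3, corrected codeword c = 1000011

Compute s = H r^T mod 2 one row at a time:
  s_1 = 0 + 0 + 1 + 1 = 2 ≡ 0 (mod 2).
  s_2 = 0 + 1 + 1 + 1 = 3 ≡ 1 (mod 2).
  s_3 = 1 + 1 + 0 + 1 = 3 ≡ 1 (mod 2).
s = (0, 1, 1)^T — this equals column 3 of H (binary 011), so error is at position 3.
Correct: flip bit 3 of r = 1010011 to get c = 1000011.


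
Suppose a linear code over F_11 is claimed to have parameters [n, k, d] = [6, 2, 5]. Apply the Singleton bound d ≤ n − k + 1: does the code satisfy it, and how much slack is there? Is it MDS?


Singleton RHS = n − k + 1 = 5, slack = 0, bound satisfied, MDS.

Singleton bound: d ≤ n − k + 1.
Here n = 6, k = 2, so n − k + 1 = 5.
Given d = 5, check d ≤ 5: YES.
Slack = (n − k + 1) − d = 0.
The code is MDS (slack = 0).
Description: the claimed parameters are [6, 2, 5]_11; such a code would be MDS (meets Singleton bound).


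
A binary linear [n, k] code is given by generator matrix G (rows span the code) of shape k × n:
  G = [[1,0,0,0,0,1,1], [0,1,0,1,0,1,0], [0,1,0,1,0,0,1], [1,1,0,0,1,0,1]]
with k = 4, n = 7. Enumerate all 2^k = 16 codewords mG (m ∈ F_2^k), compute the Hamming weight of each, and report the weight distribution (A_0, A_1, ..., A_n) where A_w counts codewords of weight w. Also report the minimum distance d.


Weight distribution: A_0 = 1, A_1 = 1, A_2 = 2, A_3 = 6, A_4 = 5, A_5 = 1. Minimum distance d = 1.

Enumerate all 2^4 = 16 messages m ∈ F_2^4.
For each, compute codeword c = mG in F_2^7, then tally its weight.
  m = 0000 → c = 0000000, weight = 0.
  m = 1000 → c = 1000011, weight = 3.
  m = 0100 → c = 0101010, weight = 3.
  m = 1100 → c = 1101001, weight = 4.
  m = 0010 → c = 0101001, weight = 3.
  m = 1010 → c = 1101010, weight = 4.
  m = 0110 → c = 0000011, weight = 2.
  m = 1110 → c = 1000000, weight = 1.
  m = 0001 → c = 1100101, weight = 4.
  m = 1001 → c = 0100110, weight = 3.
  m = 0101 → c = 1001111, weight = 5.
  m = 1101 → c = 0001100, weight = 2.
  m = 0011 → c = 1001100, weight = 3.
  m = 1011 → c = 0001111, weight = 4.
  m = 0111 → c = 1100110, weight = 4.
  m = 1111 → c = 0100101, weight = 3.
Tally weights:
  weight 0: 1 codewords.
  weight 1: 1 codewords.
  weight 2: 2 codewords.
  weight 3: 6 codewords.
  weight 4: 5 codewords.
  weight 5: 1 codewords.
Minimum distance d = smallest w > 0 with A_w > 0 = 1.
Sanity: Σ A_w = 16 = 2^4 = 16 ✓.


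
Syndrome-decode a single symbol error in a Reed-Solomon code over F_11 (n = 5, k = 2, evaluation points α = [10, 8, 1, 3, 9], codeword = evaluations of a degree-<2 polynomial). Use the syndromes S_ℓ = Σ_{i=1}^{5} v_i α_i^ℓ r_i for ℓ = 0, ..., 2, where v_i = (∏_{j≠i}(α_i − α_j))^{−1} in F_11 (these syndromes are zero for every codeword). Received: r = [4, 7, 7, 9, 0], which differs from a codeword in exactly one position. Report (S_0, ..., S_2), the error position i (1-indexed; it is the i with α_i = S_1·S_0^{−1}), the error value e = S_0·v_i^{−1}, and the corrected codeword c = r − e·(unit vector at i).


S = (4, 4, 4), error at position 3, error magnitude e = 6, c = [4, 7, 1, 9, 0].

Step 1: column multipliers v_i = (∏_{j≠i}(α_i − α_j))^{−1} mod 11.
  i = 1 (α = 10): (10−8)(10−1)(10−3)(10−9) = 2·9·7·1 = 126 ≡ 5, so v_1 = 5^{−1} = 9 (mod 11).
  i = 2 (α = 8): (8−10)(8−1)(8−3)(8−9) = (−2)·7·5·(−1) = 70 ≡ 4, so v_2 = 4^{−1} = 3 (mod 11).
  i = 3 (α = 1): (1−10)(1−8)(1−3)(1−9) = (−9)·(−7)·(−2)·(−8) = 1008 ≡ 7, so v_3 = 7^{−1} = 8 (mod 11).
  i = 4 (α = 3): (3−10)(3−8)(3−1)(3−9) = (−7)·(−5)·2·(−6) = −420 ≡ 9, so v_4 = 9^{−1} = 5 (mod 11).
  i = 5 (α = 9): (9−10)(9−8)(9−1)(9−3) = (−1)·1·8·6 = −48 ≡ 7, so v_5 = 7^{−1} = 8 (mod 11).
  v = [9, 3, 8, 5, 8].
Step 2: syndromes of r = [4, 7, 7, 9, 0] (all sums mod 11).
  S_0 = Σ v_i r_i = 9·4 + 3·7 + 8·7 + 5·9 + 8·0 = 158 ≡ 4.
  S_1 = Σ v_i α_i r_i = 9·10·4 + 3·8·7 + 8·1·7 + 5·3·9 + 8·9·0 = 719 ≡ 4.
  α_i^2 mod 11 = [1, 9, 1, 9, 4].
  S_2 = Σ v_i α_i^2 r_i = 9·1·4 + 3·9·7 + 8·1·7 + 5·9·9 + 8·4·0 = 686 ≡ 4.
  S = (4, 4, 4) ≠ 0, so r is not a codeword (an error is present).
Step 3: locate the error. For a single error e at position i, S_ℓ = v_i·e·α_i^ℓ, so α_err = S_1/S_0.
  S_0^{−1} = 4^{−1} = 3 (mod 11), so α_err = 4·3 = 12 ≡ 1 = α_3. Error position i = 3.
  Consistency check: S_2/S_1 = 4·3 = 12 ≡ 1 = α_err ✓ (single-error assumption holds).
Step 4: error magnitude e = S_0/v_3 = S_0·∏_{j≠3}(α_3 − α_j) = 4·7 = 28 ≡ 6 (mod 11).
Step 5: correct position 3: c_3 = r_3 − e = 7 − 6 ≡ 1 (mod 11). Hence c = [4, 7, 1, 9, 0].
  Check: interpolating c through the α_i gives m(x) = 8 + 4·x (degree < 2) with m(α_i) = c_i for every i, so c is indeed a codeword.


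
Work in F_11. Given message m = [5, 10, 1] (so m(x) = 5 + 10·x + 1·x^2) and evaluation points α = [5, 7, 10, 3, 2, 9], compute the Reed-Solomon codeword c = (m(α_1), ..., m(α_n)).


c = [3, 3, 7, 0, 7, 0]

Message polynomial: m(x) = 5 + 10·x + 1·x^2 (mod 11).
For each evaluation point α_i, compute m(α_i) mod 11:
  α_1 = 5: Horner steps 1 → 4 → 3, so m(5) = 3.
  α_2 = 7: Horner steps 1 → 6 → 3, so m(7) = 3.
  α_3 = 10: Horner steps 1 → 9 → 7, so m(10) = 7.
  α_4 = 3: Horner steps 1 → 2 → 0, so m(3) = 0.
  α_5 = 2: Horner steps 1 → 1 → 7, so m(2) = 7.
  α_6 = 9: Horner steps 1 → 8 → 0, so m(9) = 0.
Codeword c = [3, 3, 7, 0, 7, 0] ∈ F_11^6.


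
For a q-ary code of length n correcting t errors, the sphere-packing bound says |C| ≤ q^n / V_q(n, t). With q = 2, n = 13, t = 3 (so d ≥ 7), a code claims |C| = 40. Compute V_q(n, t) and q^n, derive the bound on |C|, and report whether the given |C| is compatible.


V_q(n, t) = 378, q^n = 8192, Hamming bound = 21, |C| = 40 > bound (violated).

Step 1: Compute V_q(n, t) = Σ_{j=0}^3 C(n, j) (q−1)^j.
  j = 0: C(13,0)·(1)^0 = 1·1 = 1.
  j = 1: C(13,1)·(1)^1 = 13·1 = 13.
  j = 2: C(13,2)·(1)^2 = 78·1 = 78.
  j = 3: C(13,3)·(1)^3 = 286·1 = 286.
  V_q(n, t) = 1 + 13 + 78 + 286 = 378.
Step 2: q^n = 2^13 = 8192.
Step 3: Hamming bound ⌊q^n / V_q(n,t)⌋ = ⌊8192/378⌋ = 21.
Step 4: Compare |C| = 40 to 21: violated.
The claimed |C| lies above the Hamming bound, so no 2-ary code of length 13 with d ≥ 7 can have 40 codewords.


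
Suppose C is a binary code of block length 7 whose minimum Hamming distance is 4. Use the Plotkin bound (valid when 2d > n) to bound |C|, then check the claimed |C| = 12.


Plotkin bound M ≤ 8; given |C| = 12 > bound (violated).

Check applicability: 2d = 8, n = 7.
2d − n = 1 > 0, so Plotkin applies.
Compute d/(2d−n) = 4/1 ≈ 4.0000.
⌊d/(2d−n)⌋ = 4.
Plotkin bound: M ≤ 2·4 = 8.
Given |C| = 12, check: VIOLATED.
This |C| is above the Plotkin bound, so no binary code with n = 7, d = 4 and 12 codewords exists.


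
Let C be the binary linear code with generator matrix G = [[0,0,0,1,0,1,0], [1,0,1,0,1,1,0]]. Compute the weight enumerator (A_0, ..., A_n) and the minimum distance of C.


Weight distribution: A_0 = 1, A_2 = 1, A_4 = 2. Minimum distance d = 2.

Enumerate all 2^2 = 4 messages m ∈ F_2^2.
For each, compute codeword c = mG in F_2^7, then tally its weight.
  m = 00 → c = 0000000, weight = 0.
  m = 10 → c = 0001010, weight = 2.
  m = 01 → c = 1010110, weight = 4.
  m = 11 → c = 1011100, weight = 4.
Tally weights:
  weight 0: 1 codewords.
  weight 2: 1 codewords.
  weight 4: 2 codewords.
Minimum distance d = smallest w > 0 with A_w > 0 = 2.
Sanity: Σ A_w = 4 = 2^2 = 4 ✓.


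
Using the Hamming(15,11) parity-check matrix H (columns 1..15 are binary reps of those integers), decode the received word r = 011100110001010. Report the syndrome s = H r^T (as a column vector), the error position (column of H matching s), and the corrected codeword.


s = (1, 0, 0, 0)^T, error position = 8, corrected codeword c = 011100100001010

Compute s = H r^T mod 2 one row at a time:
  s_1 = 1 + 0 + 0 + 0 + 1 + 0 + 1 + 0 = 3 ≡ 1 (mod 2).
  s_2 = 1 + 0 + 0 + 1 + 1 + 0 + 1 + 0 = 4 ≡ 0 (mod 2).
  s_3 = 1 + 1 + 0 + 1 + 0 + 0 + 1 + 0 = 4 ≡ 0 (mod 2).
  s_4 = 0 + 1 + 0 + 1 + 0 + 0 + 0 + 0 = 2 ≡ 0 (mod 2).
s = (1, 0, 0, 0)^T — this equals column 8 of H (binary 1000), so error is at position 8.
Correct: flip bit 8 of r = 011100110001010 to get c = 011100100001010.


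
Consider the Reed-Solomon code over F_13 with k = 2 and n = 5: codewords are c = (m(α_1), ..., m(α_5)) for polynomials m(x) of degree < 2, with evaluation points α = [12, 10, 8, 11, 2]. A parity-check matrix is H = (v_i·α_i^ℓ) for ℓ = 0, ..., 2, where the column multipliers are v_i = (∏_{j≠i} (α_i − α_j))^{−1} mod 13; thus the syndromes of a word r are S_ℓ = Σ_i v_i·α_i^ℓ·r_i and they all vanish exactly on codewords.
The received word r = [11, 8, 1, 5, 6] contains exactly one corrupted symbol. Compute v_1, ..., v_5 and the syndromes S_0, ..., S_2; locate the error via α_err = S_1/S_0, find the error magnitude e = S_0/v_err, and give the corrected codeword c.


S = (11, 2, 11), error at position 1, error magnitude e = 9, c = [2, 8, 1, 5, 6].

Step 1: column multipliers v_i = (∏_{j≠i}(α_i − α_j))^{−1} mod 13.
  i = 1 (α = 12): (12−10)(12−8)(12−11)(12−2) = 2·4·1·10 = 80 ≡ 2, so v_1 = 2^{−1} = 7 (mod 13).
  i = 2 (α = 10): (10−12)(10−8)(10−11)(10−2) = (−2)·2·(−1)·8 = 32 ≡ 6, so v_2 = 6^{−1} = 11 (mod 13).
  i = 3 (α = 8): (8−12)(8−10)(8−11)(8−2) = (−4)·(−2)·(−3)·6 = −144 ≡ 12, so v_3 = 12^{−1} = 12 (mod 13).
  i = 4 (α = 11): (11−12)(11−10)(11−8)(11−2) = (−1)·1·3·9 = −27 ≡ 12, so v_4 = 12^{−1} = 12 (mod 13).
  i = 5 (α = 2): (2−12)(2−10)(2−8)(2−11) = (−10)·(−8)·(−6)·(−9) = 4320 ≡ 4, so v_5 = 4^{−1} = 10 (mod 13).
  v = [7, 11, 12, 12, 10].
Step 2: syndromes of r = [11, 8, 1, 5, 6] (all sums mod 13).
  S_0 = Σ v_i r_i = 7·11 + 11·8 + 12·1 + 12·5 + 10·6 = 297 ≡ 11.
  S_1 = Σ v_i α_i r_i = 7·12·11 + 11·10·8 + 12·8·1 + 12·11·5 + 10·2·6 = 2680 ≡ 2.
  α_i^2 mod 13 = [1, 9, 12, 4, 4].
  S_2 = Σ v_i α_i^2 r_i = 7·1·11 + 11·9·8 + 12·12·1 + 12·4·5 + 10·4·6 = 1493 ≡ 11.
  S = (11, 2, 11) ≠ 0, so r is not a codeword (an error is present).
Step 3: locate the error. For a single error e at position i, S_ℓ = v_i·e·α_i^ℓ, so α_err = S_1/S_0.
  S_0^{−1} = 11^{−1} = 6 (mod 13), so α_err = 2·6 = 12 ≡ 12 = α_1. Error position i = 1.
  Consistency check: S_2/S_1 = 11·7 = 77 ≡ 12 = α_err ✓ (single-error assumption holds).
Step 4: error magnitude e = S_0/v_1 = S_0·∏_{j≠1}(α_1 − α_j) = 11·2 = 22 ≡ 9 (mod 13).
Step 5: correct position 1: c_1 = r_1 − e = 11 − 9 ≡ 2 (mod 13). Hence c = [2, 8, 1, 5, 6].
  Check: interpolating c through the α_i gives m(x) = 12 + 10·x (degree < 2) with m(α_i) = c_i for every i, so c is indeed a codeword.


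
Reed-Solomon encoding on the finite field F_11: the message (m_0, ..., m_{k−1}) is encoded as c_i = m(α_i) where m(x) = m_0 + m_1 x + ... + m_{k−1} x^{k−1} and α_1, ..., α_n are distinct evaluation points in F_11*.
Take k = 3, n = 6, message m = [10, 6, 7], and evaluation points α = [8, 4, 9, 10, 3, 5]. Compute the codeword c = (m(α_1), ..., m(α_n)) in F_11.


c = [0, 3, 4, 0, 3, 6]

Message polynomial: m(x) = 10 + 6·x + 7·x^2 (mod 11).
For each evaluation point α_i, compute m(α_i) mod 11:
  α_1 = 8: Horner steps 7 → 7 → 0, so m(8) = 0.
  α_2 = 4: Horner steps 7 → 1 → 3, so m(4) = 3.
  α_3 = 9: Horner steps 7 → 3 → 4, so m(9) = 4.
  α_4 = 10: Horner steps 7 → 10 → 0, so m(10) = 0.
  α_5 = 3: Horner steps 7 → 5 → 3, so m(3) = 3.
  α_6 = 5: Horner steps 7 → 8 → 6, so m(5) = 6.
Codeword c = [0, 3, 4, 0, 3, 6] ∈ F_11^6.


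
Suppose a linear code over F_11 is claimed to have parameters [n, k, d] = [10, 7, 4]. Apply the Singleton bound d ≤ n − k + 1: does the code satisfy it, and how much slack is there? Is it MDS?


Singleton RHS = n − k + 1 = 4, slack = 0, bound satisfied, MDS.

Singleton bound: d ≤ n − k + 1.
Here n = 10, k = 7, so n − k + 1 = 4.
Given d = 4, check d ≤ 4: YES.
Slack = (n − k + 1) − d = 0.
The code is MDS (slack = 0).
Description: the claimed parameters are [10, 7, 4]_11; such a code would be MDS (meets Singleton bound).


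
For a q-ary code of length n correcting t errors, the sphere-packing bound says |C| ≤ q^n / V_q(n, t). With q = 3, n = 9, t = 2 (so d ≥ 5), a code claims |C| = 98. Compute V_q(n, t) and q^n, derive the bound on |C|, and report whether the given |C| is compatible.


V_q(n, t) = 163, q^n = 19683, Hamming bound = 120, |C| = 98 ≤ bound (satisfied).

Step 1: Compute V_q(n, t) = Σ_{j=0}^2 C(n, j) (q−1)^j.
  j = 0: C(9,0)·(2)^0 = 1·1 = 1.
  j = 1: C(9,1)·(2)^1 = 9·2 = 18.
  j = 2: C(9,2)·(2)^2 = 36·4 = 144.
  V_q(n, t) = 1 + 18 + 144 = 163.
Step 2: q^n = 3^9 = 19683.
Step 3: Hamming bound ⌊q^n / V_q(n,t)⌋ = ⌊19683/163⌋ = 120.
Step 4: Compare |C| = 98 to 120: satisfied.
The claimed |C| lies below the Hamming bound.


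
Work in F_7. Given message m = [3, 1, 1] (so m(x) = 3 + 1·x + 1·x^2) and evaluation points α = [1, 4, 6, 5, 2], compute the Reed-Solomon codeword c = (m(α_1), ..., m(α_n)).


c = [5, 2, 3, 5, 2]

Message polynomial: m(x) = 3 + 1·x + 1·x^2 (mod 7).
For each evaluation point α_i, compute m(α_i) mod 7:
  α_1 = 1: Horner steps 1 → 2 → 5, so m(1) = 5.
  α_2 = 4: Horner steps 1 → 5 → 2, so m(4) = 2.
  α_3 = 6: Horner steps 1 → 0 → 3, so m(6) = 3.
  α_4 = 5: Horner steps 1 → 6 → 5, so m(5) = 5.
  α_5 = 2: Horner steps 1 → 3 → 2, so m(2) = 2.
Codeword c = [5, 2, 3, 5, 2] ∈ F_7^5.


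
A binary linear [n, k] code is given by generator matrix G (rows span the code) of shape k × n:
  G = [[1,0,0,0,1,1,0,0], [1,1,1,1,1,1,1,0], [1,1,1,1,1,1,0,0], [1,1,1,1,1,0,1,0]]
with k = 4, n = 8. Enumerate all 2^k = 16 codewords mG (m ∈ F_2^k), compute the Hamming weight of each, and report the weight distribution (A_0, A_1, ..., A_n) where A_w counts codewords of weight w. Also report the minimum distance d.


Weight distribution: A_0 = 1, A_1 = 2, A_2 = 2, A_3 = 3, A_4 = 3, A_5 = 2, A_6 = 2, A_7 = 1. Minimum distance d = 1.

Enumerate all 2^4 = 16 messages m ∈ F_2^4.
For each, compute codeword c = mG in F_2^8, then tally its weight.
  m = 0000 → c = 00000000, weight = 0.
  m = 1000 → c = 10001100, weight = 3.
  m = 0100 → c = 11111110, weight = 7.
  m = 1100 → c = 01110010, weight = 4.
  m = 0010 → c = 11111100, weight = 6.
  m = 1010 → c = 01110000, weight = 3.
  m = 0110 → c = 00000010, weight = 1.
  m = 1110 → c = 10001110, weight = 4.
  m = 0001 → c = 11111010, weight = 6.
  m = 1001 → c = 01110110, weight = 5.
  m = 0101 → c = 00000100, weight = 1.
  m = 1101 → c = 10001000, weight = 2.
  m = 0011 → c = 00000110, weight = 2.
  m = 1011 → c = 10001010, weight = 3.
  m = 0111 → c = 11111000, weight = 5.
  m = 1111 → c = 01110100, weight = 4.
Tally weights:
  weight 0: 1 codewords.
  weight 1: 2 codewords.
  weight 2: 2 codewords.
  weight 3: 3 codewords.
  weight 4: 3 codewords.
  weight 5: 2 codewords.
  weight 6: 2 codewords.
  weight 7: 1 codewords.
Minimum distance d = smallest w > 0 with A_w > 0 = 1.
Sanity: Σ A_w = 16 = 2^4 = 16 ✓.


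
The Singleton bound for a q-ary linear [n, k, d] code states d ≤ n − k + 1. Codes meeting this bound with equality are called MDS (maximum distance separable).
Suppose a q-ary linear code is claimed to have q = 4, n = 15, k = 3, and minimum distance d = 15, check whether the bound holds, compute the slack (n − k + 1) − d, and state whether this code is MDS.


Singleton RHS = n − k + 1 = 13, slack = -2, bound violated (no such code; not MDS).

Singleton bound: d ≤ n − k + 1.
Here n = 15, k = 3, so n − k + 1 = 13.
Given d = 15, check d ≤ 13: NO.
Slack = (n − k + 1) − d = -2.
The slack is negative: d = 15 exceeds n − k + 1 = 13 by 2, so the Singleton bound is violated and no linear [15, 3, 15]_4 code can exist. In particular it is not MDS (MDS requires d = n − k + 1 exactly).
Description: the claimed parameters are [15, 3, 15]_4; such a code would be impossible (violates the Singleton bound).


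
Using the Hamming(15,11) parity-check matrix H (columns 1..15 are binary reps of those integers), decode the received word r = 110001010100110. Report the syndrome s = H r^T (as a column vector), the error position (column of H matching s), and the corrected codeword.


s = (0, 1, 0, 0)^T, error position = 4, corrected codeword c = 110101010100110

Compute s = H r^T mod 2 one row at a time:
  s_1 = 1 + 0 + 1 + 0 + 0 + 1 + 1 + 0 = 4 ≡ 0 (mod 2).
  s_2 = 0 + 0 + 1 + 0 + 0 + 1 + 1 + 0 = 3 ≡ 1 (mod 2).
  s_3 = 1 + 0 + 1 + 0 + 1 + 0 + 1 + 0 = 4 ≡ 0 (mod 2).
  s_4 = 1 + 0 + 0 + 0 + 0 + 0 + 1 + 0 = 2 ≡ 0 (mod 2).
s = (0, 1, 0, 0)^T — this equals column 4 of H (binary 0100), so error is at position 4.
Correct: flip bit 4 of r = 110001010100110 to get c = 110101010100110.


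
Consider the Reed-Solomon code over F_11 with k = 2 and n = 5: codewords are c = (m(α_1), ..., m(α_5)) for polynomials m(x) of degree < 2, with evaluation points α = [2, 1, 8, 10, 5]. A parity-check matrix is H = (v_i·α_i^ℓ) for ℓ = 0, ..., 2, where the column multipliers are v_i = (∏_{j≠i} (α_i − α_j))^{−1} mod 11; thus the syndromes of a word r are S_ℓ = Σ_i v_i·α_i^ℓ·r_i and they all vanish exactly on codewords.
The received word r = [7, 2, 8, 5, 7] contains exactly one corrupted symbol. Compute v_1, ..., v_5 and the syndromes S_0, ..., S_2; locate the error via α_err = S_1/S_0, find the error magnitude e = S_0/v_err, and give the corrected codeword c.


S = (10, 9, 7), error at position 1, error magnitude e = 1, c = [6, 2, 8, 5, 7].

Step 1: column multipliers v_i = (∏_{j≠i}(α_i − α_j))^{−1} mod 11.
  i = 1 (α = 2): (2−1)(2−8)(2−10)(2−5) = 1·(−6)·(−8)·(−3) = −144 ≡ 10, so v_1 = 10^{−1} = 10 (mod 11).
  i = 2 (α = 1): (1−2)(1−8)(1−10)(1−5) = (−1)·(−7)·(−9)·(−4) = 252 ≡ 10, so v_2 = 10^{−1} = 10 (mod 11).
  i = 3 (α = 8): (8−2)(8−1)(8−10)(8−5) = 6·7·(−2)·3 = −252 ≡ 1, so v_3 = 1^{−1} = 1 (mod 11).
  i = 4 (α = 10): (10−2)(10−1)(10−8)(10−5) = 8·9·2·5 = 720 ≡ 5, so v_4 = 5^{−1} = 9 (mod 11).
  i = 5 (α = 5): (5−2)(5−1)(5−8)(5−10) = 3·4·(−3)·(−5) = 180 ≡ 4, so v_5 = 4^{−1} = 3 (mod 11).
  v = [10, 10, 1, 9, 3].
Step 2: syndromes of r = [7, 2, 8, 5, 7] (all sums mod 11).
  S_0 = Σ v_i r_i = 10·7 + 10·2 + 1·8 + 9·5 + 3·7 = 164 ≡ 10.
  S_1 = Σ v_i α_i r_i = 10·2·7 + 10·1·2 + 1·8·8 + 9·10·5 + 3·5·7 = 779 ≡ 9.
  α_i^2 mod 11 = [4, 1, 9, 1, 3].
  S_2 = Σ v_i α_i^2 r_i = 10·4·7 + 10·1·2 + 1·9·8 + 9·1·5 + 3·3·7 = 480 ≡ 7.
  S = (10, 9, 7) ≠ 0, so r is not a codeword (an error is present).
Step 3: locate the error. For a single error e at position i, S_ℓ = v_i·e·α_i^ℓ, so α_err = S_1/S_0.
  S_0^{−1} = 10^{−1} = 10 (mod 11), so α_err = 9·10 = 90 ≡ 2 = α_1. Error position i = 1.
  Consistency check: S_2/S_1 = 7·5 = 35 ≡ 2 = α_err ✓ (single-error assumption holds).
Step 4: error magnitude e = S_0/v_1 = S_0·∏_{j≠1}(α_1 − α_j) = 10·10 = 100 ≡ 1 (mod 11).
Step 5: correct position 1: c_1 = r_1 − e = 7 − 1 ≡ 6 (mod 11). Hence c = [6, 2, 8, 5, 7].
  Check: interpolating c through the α_i gives m(x) = 9 + 4·x (degree < 2) with m(α_i) = c_i for every i, so c is indeed a codeword.


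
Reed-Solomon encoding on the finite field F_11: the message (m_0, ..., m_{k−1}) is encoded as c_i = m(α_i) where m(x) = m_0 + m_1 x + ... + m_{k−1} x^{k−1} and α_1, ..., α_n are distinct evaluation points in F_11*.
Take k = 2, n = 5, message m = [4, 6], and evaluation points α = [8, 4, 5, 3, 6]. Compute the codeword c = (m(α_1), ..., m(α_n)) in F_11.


c = [8, 6, 1, 0, 7]

Message polynomial: m(x) = 4 + 6·x (mod 11).
For each evaluation point α_i, compute m(α_i) mod 11:
  α_1 = 8: Horner steps 6 → 8, so m(8) = 8.
  α_2 = 4: Horner steps 6 → 6, so m(4) = 6.
  α_3 = 5: Horner steps 6 → 1, so m(5) = 1.
  α_4 = 3: Horner steps 6 → 0, so m(3) = 0.
  α_5 = 6: Horner steps 6 → 7, so m(6) = 7.
Codeword c = [8, 6, 1, 0, 7] ∈ F_11^5.


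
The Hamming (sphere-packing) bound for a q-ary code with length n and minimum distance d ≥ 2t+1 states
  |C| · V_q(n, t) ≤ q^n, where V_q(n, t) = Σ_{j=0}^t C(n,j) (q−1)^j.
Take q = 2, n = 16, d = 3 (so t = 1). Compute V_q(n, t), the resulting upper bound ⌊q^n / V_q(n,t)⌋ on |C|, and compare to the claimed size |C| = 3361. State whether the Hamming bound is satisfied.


V_q(n, t) = 17, q^n = 65536, Hamming bound = 3855, |C| = 3361 ≤ bound (satisfied).

Step 1: Compute V_q(n, t) = Σ_{j=0}^1 C(n, j) (q−1)^j.
  j = 0: C(16,0)·(1)^0 = 1·1 = 1.
  j = 1: C(16,1)·(1)^1 = 16·1 = 16.
  V_q(n, t) = 1 + 16 = 17.
Step 2: q^n = 2^16 = 65536.
Step 3: Hamming bound ⌊q^n / V_q(n,t)⌋ = ⌊65536/17⌋ = 3855.
Step 4: Compare |C| = 3361 to 3855: satisfied.
The claimed |C| lies below the Hamming bound.


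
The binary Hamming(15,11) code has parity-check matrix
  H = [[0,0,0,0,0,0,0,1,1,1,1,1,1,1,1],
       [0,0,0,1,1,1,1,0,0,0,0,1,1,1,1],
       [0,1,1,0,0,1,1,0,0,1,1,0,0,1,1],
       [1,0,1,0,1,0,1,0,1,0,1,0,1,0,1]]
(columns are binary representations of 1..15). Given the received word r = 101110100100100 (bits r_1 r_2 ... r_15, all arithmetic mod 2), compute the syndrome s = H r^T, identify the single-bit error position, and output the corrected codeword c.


s = (0, 0, 1, 1)^T, error position = 3, corrected codeword c = 100110100100100

Compute s = H r^T mod 2 one row at a time:
  s_1 = 0 + 0 + 1 + 0 + 0 + 1 + 0 + 0 = 2 ≡ 0 (mod 2).
  s_2 = 1 + 1 + 0 + 1 + 0 + 1 + 0 + 0 = 4 ≡ 0 (mod 2).
  s_3 = 0 + 1 + 0 + 1 + 1 + 0 + 0 + 0 = 3 ≡ 1 (mod 2).
  s_4 = 1 + 1 + 1 + 1 + 0 + 0 + 1 + 0 = 5 ≡ 1 (mod 2).
s = (0, 0, 1, 1)^T — this equals column 3 of H (binary 0011), so error is at position 3.
Correct: flip bit 3 of r = 101110100100100 to get c = 100110100100100.


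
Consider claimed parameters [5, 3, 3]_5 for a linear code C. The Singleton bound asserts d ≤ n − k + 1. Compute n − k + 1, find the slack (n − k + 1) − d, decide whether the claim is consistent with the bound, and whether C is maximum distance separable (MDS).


Singleton RHS = n − k + 1 = 3, slack = 0, bound satisfied, MDS.

Singleton bound: d ≤ n − k + 1.
Here n = 5, k = 3, so n − k + 1 = 3.
Given d = 3, check d ≤ 3: YES.
Slack = (n − k + 1) − d = 0.
The code is MDS (slack = 0).
Description: the claimed parameters are [5, 3, 3]_5; such a code would be MDS (meets Singleton bound).


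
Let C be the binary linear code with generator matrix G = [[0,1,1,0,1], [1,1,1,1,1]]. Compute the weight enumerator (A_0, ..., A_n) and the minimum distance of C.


Weight distribution: A_0 = 1, A_2 = 1, A_3 = 1, A_5 = 1. Minimum distance d = 2.

Enumerate all 2^2 = 4 messages m ∈ F_2^2.
For each, compute codeword c = mG in F_2^5, then tally its weight.
  m = 00 → c = 00000, weight = 0.
  m = 10 → c = 01101, weight = 3.
  m = 01 → c = 11111, weight = 5.
  m = 11 → c = 10010, weight = 2.
Tally weights:
  weight 0: 1 codewords.
  weight 2: 1 codewords.
  weight 3: 1 codewords.
  weight 5: 1 codewords.
Minimum distance d = smallest w > 0 with A_w > 0 = 2.
Sanity: Σ A_w = 4 = 2^2 = 4 ✓.


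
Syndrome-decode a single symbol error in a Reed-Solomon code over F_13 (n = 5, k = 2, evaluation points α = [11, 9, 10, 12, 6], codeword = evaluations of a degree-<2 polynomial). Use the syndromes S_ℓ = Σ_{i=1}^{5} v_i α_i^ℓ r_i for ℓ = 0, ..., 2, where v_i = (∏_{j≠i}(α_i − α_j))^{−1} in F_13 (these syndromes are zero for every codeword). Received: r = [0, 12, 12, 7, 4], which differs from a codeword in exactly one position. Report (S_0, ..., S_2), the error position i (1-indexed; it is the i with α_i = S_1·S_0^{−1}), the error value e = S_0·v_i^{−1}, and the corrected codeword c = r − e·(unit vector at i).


S = (4, 1, 10), error at position 3, error magnitude e = 6, c = [0, 12, 6, 7, 4].

Step 1: column multipliers v_i = (∏_{j≠i}(α_i − α_j))^{−1} mod 13.
  i = 1 (α = 11): (11−9)(11−10)(11−12)(11−6) = 2·1·(−1)·5 = −10 ≡ 3, so v_1 = 3^{−1} = 9 (mod 13).
  i = 2 (α = 9): (9−11)(9−10)(9−12)(9−6) = (−2)·(−1)·(−3)·3 = −18 ≡ 8, so v_2 = 8^{−1} = 5 (mod 13).
  i = 3 (α = 10): (10−11)(10−9)(10−12)(10−6) = (−1)·1·(−2)·4 = 8 ≡ 8, so v_3 = 8^{−1} = 5 (mod 13).
  i = 4 (α = 12): (12−11)(12−9)(12−10)(12−6) = 1·3·2·6 = 36 ≡ 10, so v_4 = 10^{−1} = 4 (mod 13).
  i = 5 (α = 6): (6−11)(6−9)(6−10)(6−12) = (−5)·(−3)·(−4)·(−6) = 360 ≡ 9, so v_5 = 9^{−1} = 3 (mod 13).
  v = [9, 5, 5, 4, 3].
Step 2: syndromes of r = [0, 12, 12, 7, 4] (all sums mod 13).
  S_0 = Σ v_i r_i = 9·0 + 5·12 + 5·12 + 4·7 + 3·4 = 160 ≡ 4.
  S_1 = Σ v_i α_i r_i = 9·11·0 + 5·9·12 + 5·10·12 + 4·12·7 + 3·6·4 = 1548 ≡ 1.
  α_i^2 mod 13 = [4, 3, 9, 1, 10].
  S_2 = Σ v_i α_i^2 r_i = 9·4·0 + 5·3·12 + 5·9·12 + 4·1·7 + 3·10·4 = 868 ≡ 10.
  S = (4, 1, 10) ≠ 0, so r is not a codeword (an error is present).
Step 3: locate the error. For a single error e at position i, S_ℓ = v_i·e·α_i^ℓ, so α_err = S_1/S_0.
  S_0^{−1} = 4^{−1} = 10 (mod 13), so α_err = 1·10 = 10 ≡ 10 = α_3. Error position i = 3.
  Consistency check: S_2/S_1 = 10·1 = 10 ≡ 10 = α_err ✓ (single-error assumption holds).
Step 4: error magnitude e = S_0/v_3 = S_0·∏_{j≠3}(α_3 − α_j) = 4·8 = 32 ≡ 6 (mod 13).
Step 5: correct position 3: c_3 = r_3 − e = 12 − 6 ≡ 6 (mod 13). Hence c = [0, 12, 6, 7, 4].
  Check: interpolating c through the α_i gives m(x) = 1 + 7·x (degree < 2) with m(α_i) = c_i for every i, so c is indeed a codeword.


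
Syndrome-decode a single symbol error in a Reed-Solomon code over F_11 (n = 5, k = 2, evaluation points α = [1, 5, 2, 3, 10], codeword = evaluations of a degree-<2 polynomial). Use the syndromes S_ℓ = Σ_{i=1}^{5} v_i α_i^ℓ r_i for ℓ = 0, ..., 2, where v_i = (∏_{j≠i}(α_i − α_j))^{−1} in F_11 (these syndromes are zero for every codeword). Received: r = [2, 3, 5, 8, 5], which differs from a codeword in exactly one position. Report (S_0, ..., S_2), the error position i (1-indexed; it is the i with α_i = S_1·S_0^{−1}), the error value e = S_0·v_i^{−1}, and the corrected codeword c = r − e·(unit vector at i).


S = (9, 2, 9), error at position 5, error magnitude e = 9, c = [2, 3, 5, 8, 7].

Step 1: column multipliers v_i = (∏_{j≠i}(α_i − α_j))^{−1} mod 11.
  i = 1 (α = 1): (1−5)(1−2)(1−3)(1−10) = (−4)·(−1)·(−2)·(−9) = 72 ≡ 6, so v_1 = 6^{−1} = 2 (mod 11).
  i = 2 (α = 5): (5−1)(5−2)(5−3)(5−10) = 4·3·2·(−5) = −120 ≡ 1, so v_2 = 1^{−1} = 1 (mod 11).
  i = 3 (α = 2): (2−1)(2−5)(2−3)(2−10) = 1·(−3)·(−1)·(−8) = −24 ≡ 9, so v_3 = 9^{−1} = 5 (mod 11).
  i = 4 (α = 3): (3−1)(3−5)(3−2)(3−10) = 2·(−2)·1·(−7) = 28 ≡ 6, so v_4 = 6^{−1} = 2 (mod 11).
  i = 5 (α = 10): (10−1)(10−5)(10−2)(10−3) = 9·5·8·7 = 2520 ≡ 1, so v_5 = 1^{−1} = 1 (mod 11).
  v = [2, 1, 5, 2, 1].
Step 2: syndromes of r = [2, 3, 5, 8, 5] (all sums mod 11).
  S_0 = Σ v_i r_i = 2·2 + 1·3 + 5·5 + 2·8 + 1·5 = 53 ≡ 9.
  S_1 = Σ v_i α_i r_i = 2·1·2 + 1·5·3 + 5·2·5 + 2·3·8 + 1·10·5 = 167 ≡ 2.
  α_i^2 mod 11 = [1, 3, 4, 9, 1].
  S_2 = Σ v_i α_i^2 r_i = 2·1·2 + 1·3·3 + 5·4·5 + 2·9·8 + 1·1·5 = 262 ≡ 9.
  S = (9, 2, 9) ≠ 0, so r is not a codeword (an error is present).
Step 3: locate the error. For a single error e at position i, S_ℓ = v_i·e·α_i^ℓ, so α_err = S_1/S_0.
  S_0^{−1} = 9^{−1} = 5 (mod 11), so α_err = 2·5 = 10 ≡ 10 = α_5. Error position i = 5.
  Consistency check: S_2/S_1 = 9·6 = 54 ≡ 10 = α_err ✓ (single-error assumption holds).
Step 4: error magnitude e = S_0/v_5 = S_0·∏_{j≠5}(α_5 − α_j) = 9·1 = 9 ≡ 9 (mod 11).
Step 5: correct position 5: c_5 = r_5 − e = 5 − 9 ≡ 7 (mod 11). Hence c = [2, 3, 5, 8, 7].
  Check: interpolating c through the α_i gives m(x) = 10 + 3·x (degree < 2) with m(α_i) = c_i for every i, so c is indeed a codeword.


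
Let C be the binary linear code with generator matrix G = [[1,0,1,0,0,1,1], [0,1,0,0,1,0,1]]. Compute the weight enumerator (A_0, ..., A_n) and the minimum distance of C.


Weight distribution: A_0 = 1, A_3 = 1, A_4 = 1, A_5 = 1. Minimum distance d = 3.

Enumerate all 2^2 = 4 messages m ∈ F_2^2.
For each, compute codeword c = mG in F_2^7, then tally its weight.
  m = 00 → c = 0000000, weight = 0.
  m = 10 → c = 1010011, weight = 4.
  m = 01 → c = 0100101, weight = 3.
  m = 11 → c = 1110110, weight = 5.
Tally weights:
  weight 0: 1 codewords.
  weight 3: 1 codewords.
  weight 4: 1 codewords.
  weight 5: 1 codewords.
Minimum distance d = smallest w > 0 with A_w > 0 = 3.
Sanity: Σ A_w = 4 = 2^2 = 4 ✓.


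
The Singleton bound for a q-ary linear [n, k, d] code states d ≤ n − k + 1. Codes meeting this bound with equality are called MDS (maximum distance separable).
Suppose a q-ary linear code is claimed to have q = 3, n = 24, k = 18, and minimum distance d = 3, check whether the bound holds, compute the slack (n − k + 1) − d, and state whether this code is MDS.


Singleton RHS = n − k + 1 = 7, slack = 4, bound satisfied, not MDS.

Singleton bound: d ≤ n − k + 1.
Here n = 24, k = 18, so n − k + 1 = 7.
Given d = 3, check d ≤ 7: YES.
Slack = (n − k + 1) − d = 4.
The code is NOT MDS (slack = 4 > 0).
Description: the claimed parameters are [24, 18, 3]_3; such a code would be non-MDS.


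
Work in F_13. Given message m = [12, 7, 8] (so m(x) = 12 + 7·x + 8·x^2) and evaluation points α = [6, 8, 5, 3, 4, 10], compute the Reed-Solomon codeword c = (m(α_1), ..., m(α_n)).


c = [4, 8, 0, 1, 12, 11]

Message polynomial: m(x) = 12 + 7·x + 8·x^2 (mod 13).
For each evaluation point α_i, compute m(α_i) mod 13:
  α_1 = 6: Horner steps 8 → 3 → 4, so m(6) = 4.
  α_2 = 8: Horner steps 8 → 6 → 8, so m(8) = 8.
  α_3 = 5: Horner steps 8 → 8 → 0, so m(5) = 0.
  α_4 = 3: Horner steps 8 → 5 → 1, so m(3) = 1.
  α_5 = 4: Horner steps 8 → 0 → 12, so m(4) = 12.
  α_6 = 10: Horner steps 8 → 9 → 11, so m(10) = 11.
Codeword c = [4, 8, 0, 1, 12, 11] ∈ F_13^6.


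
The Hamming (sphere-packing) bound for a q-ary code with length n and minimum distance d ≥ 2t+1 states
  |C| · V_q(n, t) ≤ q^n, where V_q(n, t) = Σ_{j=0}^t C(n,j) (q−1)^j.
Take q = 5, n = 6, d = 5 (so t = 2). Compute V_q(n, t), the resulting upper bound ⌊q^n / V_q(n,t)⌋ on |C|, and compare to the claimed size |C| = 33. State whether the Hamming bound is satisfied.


V_q(n, t) = 265, q^n = 15625, Hamming bound = 58, |C| = 33 ≤ bound (satisfied).

Step 1: Compute V_q(n, t) = Σ_{j=0}^2 C(n, j) (q−1)^j.
  j = 0: C(6,0)·(4)^0 = 1·1 = 1.
  j = 1: C(6,1)·(4)^1 = 6·4 = 24.
  j = 2: C(6,2)·(4)^2 = 15·16 = 240.
  V_q(n, t) = 1 + 24 + 240 = 265.
Step 2: q^n = 5^6 = 15625.
Step 3: Hamming bound ⌊q^n / V_q(n,t)⌋ = ⌊15625/265⌋ = 58.
Step 4: Compare |C| = 33 to 58: satisfied.
The claimed |C| lies below the Hamming bound.


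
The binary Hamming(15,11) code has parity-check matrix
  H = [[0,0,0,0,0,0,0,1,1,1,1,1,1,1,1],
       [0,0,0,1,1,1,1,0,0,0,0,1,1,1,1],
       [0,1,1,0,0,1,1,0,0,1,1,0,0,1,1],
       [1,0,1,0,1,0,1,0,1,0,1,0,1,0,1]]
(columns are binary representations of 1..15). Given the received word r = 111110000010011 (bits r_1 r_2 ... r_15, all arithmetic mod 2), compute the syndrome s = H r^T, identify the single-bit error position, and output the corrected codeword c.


s = (1, 0, 1, 1)^T, error position = 11, corrected codeword c = 111110000000011

Compute s = H r^T mod 2 one row at a time:
  s_1 = 0 + 0 + 0 + 1 + 0 + 0 + 1 + 1 = 3 ≡ 1 (mod 2).
  s_2 = 1 + 1 + 0 + 0 + 0 + 0 + 1 + 1 = 4 ≡ 0 (mod 2).
  s_3 = 1 + 1 + 0 + 0 + 0 + 1 + 1 + 1 = 5 ≡ 1 (mod 2).
  s_4 = 1 + 1 + 1 + 0 + 0 + 1 + 0 + 1 = 5 ≡ 1 (mod 2).
s = (1, 0, 1, 1)^T — this equals column 11 of H (binary 1011), so error is at position 11.
Correct: flip bit 11 of r = 111110000010011 to get c = 111110000000011.


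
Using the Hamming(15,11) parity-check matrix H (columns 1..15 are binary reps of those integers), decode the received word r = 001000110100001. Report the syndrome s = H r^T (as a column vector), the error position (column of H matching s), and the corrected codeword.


s = (1, 0, 0, 1)^T, error position = 9, corrected codeword c = 001000111100001

Compute s = H r^T mod 2 one row at a time:
  s_1 = 1 + 0 + 1 + 0 + 0 + 0 + 0 + 1 = 3 ≡ 1 (mod 2).
  s_2 = 0 + 0 + 0 + 1 + 0 + 0 + 0 + 1 = 2 ≡ 0 (mod 2).
  s_3 = 0 + 1 + 0 + 1 + 1 + 0 + 0 + 1 = 4 ≡ 0 (mod 2).
  s_4 = 0 + 1 + 0 + 1 + 0 + 0 + 0 + 1 = 3 ≡ 1 (mod 2).
s = (1, 0, 0, 1)^T — this equals column 9 of H (binary 1001), so error is at position 9.
Correct: flip bit 9 of r = 001000110100001 to get c = 001000111100001.


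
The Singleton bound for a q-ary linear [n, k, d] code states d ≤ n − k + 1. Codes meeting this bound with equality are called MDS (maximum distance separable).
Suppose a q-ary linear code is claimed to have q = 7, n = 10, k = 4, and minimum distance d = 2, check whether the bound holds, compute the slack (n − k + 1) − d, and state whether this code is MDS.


Singleton RHS = n − k + 1 = 7, slack = 5, bound satisfied, not MDS.

Singleton bound: d ≤ n − k + 1.
Here n = 10, k = 4, so n − k + 1 = 7.
Given d = 2, check d ≤ 7: YES.
Slack = (n − k + 1) − d = 5.
The code is NOT MDS (slack = 5 > 0).
Description: the claimed parameters are [10, 4, 2]_7; such a code would be non-MDS.


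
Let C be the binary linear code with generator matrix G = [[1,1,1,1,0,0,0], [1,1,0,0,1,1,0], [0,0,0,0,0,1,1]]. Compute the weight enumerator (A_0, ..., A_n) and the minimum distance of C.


Weight distribution: A_0 = 1, A_2 = 1, A_4 = 5, A_6 = 1. Minimum distance d = 2.

Enumerate all 2^3 = 8 messages m ∈ F_2^3.
For each, compute codeword c = mG in F_2^7, then tally its weight.
  m = 000 → c = 0000000, weight = 0.
  m = 100 → c = 1111000, weight = 4.
  m = 010 → c = 1100110, weight = 4.
  m = 110 → c = 0011110, weight = 4.
  m = 001 → c = 0000011, weight = 2.
  m = 101 → c = 1111011, weight = 6.
  m = 011 → c = 1100101, weight = 4.
  m = 111 → c = 0011101, weight = 4.
Tally weights:
  weight 0: 1 codewords.
  weight 2: 1 codewords.
  weight 4: 5 codewords.
  weight 6: 1 codewords.
Minimum distance d = smallest w > 0 with A_w > 0 = 2.
Sanity: Σ A_w = 8 = 2^3 = 8 ✓.


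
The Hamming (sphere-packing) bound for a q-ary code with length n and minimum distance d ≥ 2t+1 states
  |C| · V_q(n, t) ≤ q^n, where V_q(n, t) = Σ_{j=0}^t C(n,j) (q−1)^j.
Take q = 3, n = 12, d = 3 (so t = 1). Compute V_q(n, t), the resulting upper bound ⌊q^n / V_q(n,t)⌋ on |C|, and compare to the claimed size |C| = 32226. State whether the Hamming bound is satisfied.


V_q(n, t) = 25, q^n = 531441, Hamming bound = 21257, |C| = 32226 > bound (violated).

Step 1: Compute V_q(n, t) = Σ_{j=0}^1 C(n, j) (q−1)^j.
  j = 0: C(12,0)·(2)^0 = 1·1 = 1.
  j = 1: C(12,1)·(2)^1 = 12·2 = 24.
  V_q(n, t) = 1 + 24 = 25.
Step 2: q^n = 3^12 = 531441.
Step 3: Hamming bound ⌊q^n / V_q(n,t)⌋ = ⌊531441/25⌋ = 21257.
Step 4: Compare |C| = 32226 to 21257: violated.
The claimed |C| lies above the Hamming bound, so no 3-ary code of length 12 with d ≥ 3 can have 32226 codewords.


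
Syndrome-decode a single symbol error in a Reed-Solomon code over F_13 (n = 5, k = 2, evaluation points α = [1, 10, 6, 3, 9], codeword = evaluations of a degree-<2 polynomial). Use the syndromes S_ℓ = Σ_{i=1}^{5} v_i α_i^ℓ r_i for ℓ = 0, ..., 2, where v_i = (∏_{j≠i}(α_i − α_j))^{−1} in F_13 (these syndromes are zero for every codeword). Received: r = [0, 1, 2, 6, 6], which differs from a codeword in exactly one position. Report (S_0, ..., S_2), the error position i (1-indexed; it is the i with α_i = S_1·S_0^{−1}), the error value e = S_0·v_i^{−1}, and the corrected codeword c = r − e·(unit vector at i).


S = (5, 6, 2), error at position 5, error magnitude e = 8, c = [0, 1, 2, 6, 11].

Step 1: column multipliers v_i = (∏_{j≠i}(α_i − α_j))^{−1} mod 13.
  i = 1 (α = 1): (1−10)(1−6)(1−3)(1−9) = (−9)·(−5)·(−2)·(−8) = 720 ≡ 5, so v_1 = 5^{−1} = 8 (mod 13).
  i = 2 (α = 10): (10−1)(10−6)(10−3)(10−9) = 9·4·7·1 = 252 ≡ 5, so v_2 = 5^{−1} = 8 (mod 13).
  i = 3 (α = 6): (6−1)(6−10)(6−3)(6−9) = 5·(−4)·3·(−3) = 180 ≡ 11, so v_3 = 11^{−1} = 6 (mod 13).
  i = 4 (α = 3): (3−1)(3−10)(3−6)(3−9) = 2·(−7)·(−3)·(−6) = −252 ≡ 8, so v_4 = 8^{−1} = 5 (mod 13).
  i = 5 (α = 9): (9−1)(9−10)(9−6)(9−3) = 8·(−1)·3·6 = −144 ≡ 12, so v_5 = 12^{−1} = 12 (mod 13).
  v = [8, 8, 6, 5, 12].
Step 2: syndromes of r = [0, 1, 2, 6, 6] (all sums mod 13).
  S_0 = Σ v_i r_i = 8·0 + 8·1 + 6·2 + 5·6 + 12·6 = 122 ≡ 5.
  S_1 = Σ v_i α_i r_i = 8·1·0 + 8·10·1 + 6·6·2 + 5·3·6 + 12·9·6 = 890 ≡ 6.
  α_i^2 mod 13 = [1, 9, 10, 9, 3].
  S_2 = Σ v_i α_i^2 r_i = 8·1·0 + 8·9·1 + 6·10·2 + 5·9·6 + 12·3·6 = 678 ≡ 2.
  S = (5, 6, 2) ≠ 0, so r is not a codeword (an error is present).
Step 3: locate the error. For a single error e at position i, S_ℓ = v_i·e·α_i^ℓ, so α_err = S_1/S_0.
  S_0^{−1} = 5^{−1} = 8 (mod 13), so α_err = 6·8 = 48 ≡ 9 = α_5. Error position i = 5.
  Consistency check: S_2/S_1 = 2·11 = 22 ≡ 9 = α_err ✓ (single-error assumption holds).
Step 4: error magnitude e = S_0/v_5 = S_0·∏_{j≠5}(α_5 − α_j) = 5·12 = 60 ≡ 8 (mod 13).
Step 5: correct position 5: c_5 = r_5 − e = 6 − 8 ≡ 11 (mod 13). Hence c = [0, 1, 2, 6, 11].
  Check: interpolating c through the α_i gives m(x) = 10 + 3·x (degree < 2) with m(α_i) = c_i for every i, so c is indeed a codeword.
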